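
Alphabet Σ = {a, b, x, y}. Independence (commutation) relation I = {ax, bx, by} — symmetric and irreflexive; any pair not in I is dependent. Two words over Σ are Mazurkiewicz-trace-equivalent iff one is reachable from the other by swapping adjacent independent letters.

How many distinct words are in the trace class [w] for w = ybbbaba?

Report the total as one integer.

0(y) covers ∅
1(b) covers ∅
2(b) covers 1:b
3(b) covers 2:b
4(a) covers 0:y, 3:b
5(b) covers 4:a
6(a) covers 5:b
floor of heap: 0:y, 1:b
completions by unplaced set U, small U first (add the entries for U minus each lowest piece of U):
  |U|=1: {6}:1
  |U|=2: {5,6}:1
  |U|=3: {4,5,6}:1
  |U|=4: {0,4,5,6}:1  {3,4,5,6}:1
  |U|=5: {0,3,4,5,6}:2  {2,3,4,5,6}:1
  start at 0(y): 1
  start at 1(b): 3
sum over floor = 4

4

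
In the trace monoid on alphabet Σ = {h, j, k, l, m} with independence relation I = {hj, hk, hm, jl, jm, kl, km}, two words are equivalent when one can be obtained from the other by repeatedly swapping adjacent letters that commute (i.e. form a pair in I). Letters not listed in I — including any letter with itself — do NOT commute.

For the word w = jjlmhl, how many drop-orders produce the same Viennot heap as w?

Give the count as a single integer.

30

drop 0:j onto floor
drop 1:j onto {0:j}
drop 2:l onto floor
drop 3:m onto {2:l}
drop 4:h onto {2:l}
drop 5:l onto {3:m, 4:h}
ground layer = {0:j, 2:l}
drop-orders for the pieces not yet dropped (sum over which currently-grounded one goes next):
  1 to go: {1} 1  {5} 1
  2 to go: {0,1} 1  {1,5} 2  {3,5} 1  {4,5} 1
  3 to go: {0,1,5} 3  {1,3,5} 3  {1,4,5} 3  {3,4,5} 2
  4 to go: {0,1,3,5} 6  {0,1,4,5} 6  {1,3,4,5} 8  {2,3,4,5} 2
  if 0:j drops first: 10 orders
  if 2:l drops first: 20 orders
heap linearizations: 30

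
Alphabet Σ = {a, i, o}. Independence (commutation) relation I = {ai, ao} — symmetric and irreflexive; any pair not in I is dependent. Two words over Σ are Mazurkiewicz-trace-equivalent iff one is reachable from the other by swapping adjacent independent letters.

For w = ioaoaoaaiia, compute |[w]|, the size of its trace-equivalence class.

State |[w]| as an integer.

piece 0:i — minimal
piece 1:o rests on {0:i}
piece 2:a — minimal
piece 3:o rests on {1:o}
piece 4:a rests on {2:a}
piece 5:o rests on {3:o}
piece 6:a rests on {4:a}
piece 7:a rests on {6:a}
piece 8:i rests on {5:o}
piece 9:i rests on {8:i}
piece 10:a rests on {7:a}
minimal pieces: {0:i, 2:a}
ways to finish when only these pieces remain (= sum over removing one remaining piece with nothing left below it):
  1 left: {9}→1  {10}→1
  2 left: {7,10}→1  {8,9}→1  {9,10}→2
  3 left: {5,8,9}→1  {6,7,10}→1  {7,9,10}→3  {8,9,10}→3
  4 left: {3,5,8,9}→1  {4,6,7,10}→1  {5,8,9,10}→4  {6,7,9,10}→4  {7,8,9,10}→6
  5 left: {1,3,5,8,9}→1  {2,4,6,7,10}→1  {3,5,8,9,10}→5  {4,6,7,9,10}→5  {5,7,8,9,10}→10  {6,7,8,9,10}→10
  6 left: {0,1,3,5,8,9}→1  {1,3,5,8,9,10}→6  {2,4,6,7,9,10}→6  {3,5,7,8,9,10}→15  {4,6,7,8,9,10}→15  {5,6,7,8,9,10}→20
  7 left: {0,1,3,5,8,9,10}→7  {1,3,5,7,8,9,10}→21  {2,4,6,7,8,9,10}→21  {3,5,6,7,8,9,10}→35  {4,5,6,7,8,9,10}→35
  8 left: {0,1,3,5,7,8,9,10}→28  {1,3,5,6,7,8,9,10}→56  {2,4,5,6,7,8,9,10}→56  {3,4,5,6,7,8,9,10}→70
  9 left: {0,1,3,5,6,7,8,9,10}→84  {1,3,4,5,6,7,8,9,10}→126  {2,3,4,5,6,7,8,9,10}→126
  placing 0:i first → 252 extensions
  placing 2:a first → 210 extensions
total linear extensions = 462

462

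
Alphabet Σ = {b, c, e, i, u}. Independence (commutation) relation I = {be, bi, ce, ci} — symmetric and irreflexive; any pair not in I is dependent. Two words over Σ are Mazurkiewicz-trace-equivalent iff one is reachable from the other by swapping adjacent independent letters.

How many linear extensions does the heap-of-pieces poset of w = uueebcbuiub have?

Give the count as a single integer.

piece 0:u — minimal
piece 1:u rests on {0:u}
piece 2:e rests on {1:u}
piece 3:e rests on {2:e}
piece 4:b rests on {1:u}
piece 5:c rests on {4:b}
piece 6:b rests on {5:c}
piece 7:u rests on {3:e, 6:b}
piece 8:i rests on {7:u}
piece 9:u rests on {8:i}
piece 10:b rests on {9:u}
minimal pieces: {0:u}
ways to finish when only these pieces remain (= sum over removing one remaining piece with nothing left below it):
  1 left: {10}→1
  2 left: {9,10}→1
  3 left: {8,9,10}→1
  4 left: {7,8,9,10}→1
  5 left: {3,7,8,9,10}→1  {6,7,8,9,10}→1
  6 left: {2,3,7,8,9,10}→1  {3,6,7,8,9,10}→2  {5,6,7,8,9,10}→1
  7 left: {2,3,6,7,8,9,10}→3  {3,5,6,7,8,9,10}→3  {4,5,6,7,8,9,10}→1
  8 left: {2,3,5,6,7,8,9,10}→6  {3,4,5,6,7,8,9,10}→4
  9 left: {2,3,4,5,6,7,8,9,10}→10
  placing 0:u first → 10 extensions

10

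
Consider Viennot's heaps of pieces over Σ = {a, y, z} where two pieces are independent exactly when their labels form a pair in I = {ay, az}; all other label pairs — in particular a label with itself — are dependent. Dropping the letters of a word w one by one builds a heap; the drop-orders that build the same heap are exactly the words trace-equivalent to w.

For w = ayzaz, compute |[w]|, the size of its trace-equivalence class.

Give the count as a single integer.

drop 0:a onto floor
drop 1:y onto floor
drop 2:z onto {1:y}
drop 3:a onto {0:a}
drop 4:z onto {2:z}
ground layer = {0:a, 1:y}
drop-orders for the pieces not yet dropped (sum over which currently-grounded one goes next):
  1 to go: {3} 1  {4} 1
  2 to go: {0,3} 1  {2,4} 1  {3,4} 2
  3 to go: {0,3,4} 3  {1,2,4} 1  {2,3,4} 3
  if 0:a drops first: 4 orders
  if 1:y drops first: 6 orders
heap linearizations: 10

10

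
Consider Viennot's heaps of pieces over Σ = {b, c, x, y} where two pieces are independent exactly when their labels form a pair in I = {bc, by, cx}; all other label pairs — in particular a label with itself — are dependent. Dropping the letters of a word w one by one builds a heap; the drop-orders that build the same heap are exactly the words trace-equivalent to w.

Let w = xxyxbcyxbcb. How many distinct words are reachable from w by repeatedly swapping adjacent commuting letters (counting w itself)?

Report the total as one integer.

drop 0:x onto floor
drop 1:x onto {0:x}
drop 2:y onto {1:x}
drop 3:x onto {2:y}
drop 4:b onto {3:x}
drop 5:c onto {2:y}
drop 6:y onto {3:x, 5:c}
drop 7:x onto {4:b, 6:y}
drop 8:b onto {7:x}
drop 9:c onto {6:y}
drop 10:b onto {8:b}
ground layer = {0:x}
drop-orders for the pieces not yet dropped (sum over which currently-grounded one goes next):
  1 to go: {9} 1  {10} 1
  2 to go: {8,10} 1  {9,10} 2
  3 to go: {7,8,10} 1  {8,9,10} 3
  4 to go: {4,7,8,10} 1  {7,8,9,10} 4
  5 to go: {4,7,8,9,10} 5  {6,7,8,9,10} 4
  6 to go: {4,6,7,8,9,10} 9  {5,6,7,8,9,10} 4
  7 to go: {3,4,6,7,8,9,10} 9  {4,5,6,7,8,9,10} 13
  8 to go: {3,4,5,6,7,8,9,10} 22
  9 to go: {2,3,4,5,6,7,8,9,10} 22
  if 0:x drops first: 22 orders

22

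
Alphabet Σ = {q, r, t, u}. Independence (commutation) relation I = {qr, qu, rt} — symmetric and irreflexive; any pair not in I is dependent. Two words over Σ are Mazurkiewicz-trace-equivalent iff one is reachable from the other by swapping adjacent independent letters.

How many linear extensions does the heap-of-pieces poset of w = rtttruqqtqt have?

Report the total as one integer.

#0=r has no predecessor
#1=t has no predecessor
#2=t depends on [1:t]
#3=t depends on [2:t]
#4=r depends on [0:r]
#5=u depends on [3:t, 4:r]
#6=q depends on [3:t]
#7=q depends on [6:q]
#8=t depends on [5:u, 7:q]
#9=q depends on [8:t]
#10=t depends on [9:q]
sources: [0:r, 1:t]
N(rest) = Σ N(rest − s) over sources s of rest; N(one piece) = 1:
  size 1 → [10]=1
  size 2 → [9,10]=1
  size 3 → [8,9,10]=1
  size 4 → [5,8,9,10]=1  [7,8,9,10]=1
  size 5 → [4,5,8,9,10]=1  [5,7,8,9,10]=2  [6,7,8,9,10]=1
  size 6 → [0,4,5,8,9,10]=1  [4,5,7,8,9,10]=3  [5,6,7,8,9,10]=3
  size 7 → [0,4,5,7,8,9,10]=4  [3,5,6,7,8,9,10]=3  [4,5,6,7,8,9,10]=6
  size 8 → [0,4,5,6,7,8,9,10]=10  [2,3,5,6,7,8,9,10]=3  [3,4,5,6,7,8,9,10]=9
  size 9 → [0,3,4,5,6,7,8,9,10]=19  [1,2,3,5,6,7,8,9,10]=3  [2,3,4,5,6,7,8,9,10]=12
  first=0(r) contributes 15
  first=1(t) contributes 31
|[w]| = 46

46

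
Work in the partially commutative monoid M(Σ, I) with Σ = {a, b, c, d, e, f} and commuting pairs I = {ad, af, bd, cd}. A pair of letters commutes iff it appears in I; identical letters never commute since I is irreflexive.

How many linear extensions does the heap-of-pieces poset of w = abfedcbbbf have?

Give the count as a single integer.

5

drop 0:a onto floor
drop 1:b onto {0:a}
drop 2:f onto {1:b}
drop 3:e onto {2:f}
drop 4:d onto {3:e}
drop 5:c onto {3:e}
drop 6:b onto {5:c}
drop 7:b onto {6:b}
drop 8:b onto {7:b}
drop 9:f onto {4:d, 8:b}
ground layer = {0:a}
drop-orders for the pieces not yet dropped (sum over which currently-grounded one goes next):
  1 to go: {9} 1
  2 to go: {4,9} 1  {8,9} 1
  3 to go: {4,8,9} 2  {7,8,9} 1
  4 to go: {4,7,8,9} 3  {6,7,8,9} 1
  5 to go: {4,6,7,8,9} 4  {5,6,7,8,9} 1
  6 to go: {4,5,6,7,8,9} 5
  7 to go: {3,4,5,6,7,8,9} 5
  8 to go: {2,3,4,5,6,7,8,9} 5
  if 0:a drops first: 5 orders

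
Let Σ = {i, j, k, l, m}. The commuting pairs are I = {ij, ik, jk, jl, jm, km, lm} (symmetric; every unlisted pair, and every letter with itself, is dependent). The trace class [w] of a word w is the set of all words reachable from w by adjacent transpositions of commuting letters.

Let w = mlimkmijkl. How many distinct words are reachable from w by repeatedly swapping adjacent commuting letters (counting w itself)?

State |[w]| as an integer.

360

0(m) covers ∅
1(l) covers ∅
2(i) covers 0:m, 1:l
3(m) covers 2:i
4(k) covers 1:l
5(m) covers 3:m
6(i) covers 5:m
7(j) covers ∅
8(k) covers 4:k
9(l) covers 6:i, 8:k
floor of heap: 0:m, 1:l, 7:j
completions by unplaced set U, small U first (add the entries for U minus each lowest piece of U):
  |U|=1: {7}:1  {9}:1
  |U|=2: {6,9}:1  {7,9}:2  {8,9}:1
  |U|=3: {4,8,9}:1  {5,6,9}:1  {6,7,9}:3  {6,8,9}:2  {7,8,9}:3
  |U|=4: {3,5,6,9}:1  {4,6,8,9}:3  {4,7,8,9}:4  {5,6,7,9}:4  {5,6,8,9}:3  {6,7,8,9}:8
  |U|=5: {2,3,5,6,9}:1  {3,5,6,7,9}:5  {3,5,6,8,9}:4  {4,5,6,8,9}:6  {4,6,7,8,9}:15  {5,6,7,8,9}:15
  |U|=6: {0,2,3,5,6,9}:1  {2,3,5,6,7,9}:6  {2,3,5,6,8,9}:5  {3,4,5,6,8,9}:10  {3,5,6,7,8,9}:24  {4,5,6,7,8,9}:36
  |U|=7: {0,2,3,5,6,7,9}:7  {0,2,3,5,6,8,9}:6  {2,3,4,5,6,8,9}:15  {2,3,5,6,7,8,9}:35  {3,4,5,6,7,8,9}:70
  |U|=8: {0,2,3,4,5,6,8,9}:21  {0,2,3,5,6,7,8,9}:48  {1,2,3,4,5,6,8,9}:15  {2,3,4,5,6,7,8,9}:120
  start at 0(m): 135
  start at 1(l): 189
  start at 7(j): 36
sum over floor = 360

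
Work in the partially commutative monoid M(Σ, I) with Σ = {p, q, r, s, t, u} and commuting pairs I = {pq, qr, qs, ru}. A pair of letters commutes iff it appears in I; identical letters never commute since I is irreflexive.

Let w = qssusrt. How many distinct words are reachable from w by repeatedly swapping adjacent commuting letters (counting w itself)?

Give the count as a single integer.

piece 0:q — minimal
piece 1:s — minimal
piece 2:s rests on {1:s}
piece 3:u rests on {0:q, 2:s}
piece 4:s rests on {3:u}
piece 5:r rests on {4:s}
piece 6:t rests on {5:r}
minimal pieces: {0:q, 1:s}
ways to finish when only these pieces remain (= sum over removing one remaining piece with nothing left below it):
  1 left: {6}→1
  2 left: {5,6}→1
  3 left: {4,5,6}→1
  4 left: {3,4,5,6}→1
  5 left: {0,3,4,5,6}→1  {2,3,4,5,6}→1
  placing 0:q first → 1 extensions
  placing 1:s first → 2 extensions
total linear extensions = 3

3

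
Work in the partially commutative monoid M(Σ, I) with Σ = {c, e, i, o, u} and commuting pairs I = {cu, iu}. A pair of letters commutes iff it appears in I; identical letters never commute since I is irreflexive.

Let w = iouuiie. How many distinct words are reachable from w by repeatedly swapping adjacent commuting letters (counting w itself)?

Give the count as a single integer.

0(i) covers ∅
1(o) covers 0:i
2(u) covers 1:o
3(u) covers 2:u
4(i) covers 1:o
5(i) covers 4:i
6(e) covers 3:u, 5:i
floor of heap: 0:i
completions by unplaced set U, small U first (add the entries for U minus each lowest piece of U):
  |U|=1: {6}:1
  |U|=2: {3,6}:1  {5,6}:1
  |U|=3: {2,3,6}:1  {3,5,6}:2  {4,5,6}:1
  |U|=4: {2,3,5,6}:3  {3,4,5,6}:3
  |U|=5: {2,3,4,5,6}:6
  start at 0(i): 6

6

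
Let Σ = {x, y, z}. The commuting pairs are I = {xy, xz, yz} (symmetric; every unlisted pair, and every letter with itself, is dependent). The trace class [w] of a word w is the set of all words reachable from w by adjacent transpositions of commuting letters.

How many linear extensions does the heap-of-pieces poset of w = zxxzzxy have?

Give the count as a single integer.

140

#0=z has no predecessor
#1=x has no predecessor
#2=x depends on [1:x]
#3=z depends on [0:z]
#4=z depends on [3:z]
#5=x depends on [2:x]
#6=y has no predecessor
sources: [0:z, 1:x, 6:y]
N(rest) = Σ N(rest − s) over sources s of rest; N(one piece) = 1:
  size 1 → [4]=1  [5]=1  [6]=1
  size 2 → [2,5]=1  [3,4]=1  [4,5]=2  [4,6]=2  [5,6]=2
  size 3 → [0,3,4]=1  [1,2,5]=1  [2,4,5]=3  [2,5,6]=3  [3,4,5]=3  [3,4,6]=3  [4,5,6]=6
  size 4 → [0,3,4,5]=4  [0,3,4,6]=4  [1,2,4,5]=4  [1,2,5,6]=4  [2,3,4,5]=6  [2,4,5,6]=12  [3,4,5,6]=12
  size 5 → [0,2,3,4,5]=10  [0,3,4,5,6]=20  [1,2,3,4,5]=10  [1,2,4,5,6]=20  [2,3,4,5,6]=30
  first=0(z) contributes 60
  first=1(x) contributes 60
  first=6(y) contributes 20
|[w]| = 140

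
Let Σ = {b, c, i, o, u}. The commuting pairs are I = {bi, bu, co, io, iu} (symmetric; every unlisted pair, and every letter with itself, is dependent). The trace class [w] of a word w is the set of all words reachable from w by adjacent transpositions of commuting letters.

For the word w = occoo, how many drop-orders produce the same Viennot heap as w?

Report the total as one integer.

10

#0=o has no predecessor
#1=c has no predecessor
#2=c depends on [1:c]
#3=o depends on [0:o]
#4=o depends on [3:o]
sources: [0:o, 1:c]
N(rest) = Σ N(rest − s) over sources s of rest; N(one piece) = 1:
  size 1 → [2]=1  [4]=1
  size 2 → [1,2]=1  [2,4]=2  [3,4]=1
  size 3 → [0,3,4]=1  [1,2,4]=3  [2,3,4]=3
  first=0(o) contributes 6
  first=1(c) contributes 4
|[w]| = 10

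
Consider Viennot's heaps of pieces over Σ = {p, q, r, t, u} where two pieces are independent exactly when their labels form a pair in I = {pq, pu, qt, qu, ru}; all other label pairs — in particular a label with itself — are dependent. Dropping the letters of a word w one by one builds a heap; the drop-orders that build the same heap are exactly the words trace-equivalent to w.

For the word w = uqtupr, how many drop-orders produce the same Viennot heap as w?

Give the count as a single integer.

0(u) covers ∅
1(q) covers ∅
2(t) covers 0:u
3(u) covers 2:t
4(p) covers 2:t
5(r) covers 1:q, 4:p
floor of heap: 0:u, 1:q
completions by unplaced set U, small U first (add the entries for U minus each lowest piece of U):
  |U|=1: {3}:1  {5}:1
  |U|=2: {1,5}:1  {3,5}:2  {4,5}:1
  |U|=3: {1,3,5}:3  {1,4,5}:2  {3,4,5}:3
  |U|=4: {1,3,4,5}:8  {2,3,4,5}:3
  start at 0(u): 11
  start at 1(q): 3
sum over floor = 14

14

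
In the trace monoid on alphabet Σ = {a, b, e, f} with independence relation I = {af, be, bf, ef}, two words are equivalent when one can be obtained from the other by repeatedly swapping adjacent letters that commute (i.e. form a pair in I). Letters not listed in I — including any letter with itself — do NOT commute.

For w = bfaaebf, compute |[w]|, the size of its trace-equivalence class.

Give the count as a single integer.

0(b) covers ∅
1(f) covers ∅
2(a) covers 0:b
3(a) covers 2:a
4(e) covers 3:a
5(b) covers 3:a
6(f) covers 1:f
floor of heap: 0:b, 1:f
completions by unplaced set U, small U first (add the entries for U minus each lowest piece of U):
  |U|=1: {4}:1  {5}:1  {6}:1
  |U|=2: {1,6}:1  {4,5}:2  {4,6}:2  {5,6}:2
  |U|=3: {1,4,6}:3  {1,5,6}:3  {3,4,5}:2  {4,5,6}:6
  |U|=4: {1,4,5,6}:12  {2,3,4,5}:2  {3,4,5,6}:8
  |U|=5: {0,2,3,4,5}:2  {1,3,4,5,6}:20  {2,3,4,5,6}:10
  start at 0(b): 30
  start at 1(f): 12
sum over floor = 42

42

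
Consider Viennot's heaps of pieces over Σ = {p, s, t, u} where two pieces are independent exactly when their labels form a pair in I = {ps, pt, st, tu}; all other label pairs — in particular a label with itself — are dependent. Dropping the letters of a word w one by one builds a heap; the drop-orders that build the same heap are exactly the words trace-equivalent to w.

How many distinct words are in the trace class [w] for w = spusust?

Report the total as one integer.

14

drop 0:s onto floor
drop 1:p onto floor
drop 2:u onto {0:s, 1:p}
drop 3:s onto {2:u}
drop 4:u onto {3:s}
drop 5:s onto {4:u}
drop 6:t onto floor
ground layer = {0:s, 1:p, 6:t}
drop-orders for the pieces not yet dropped (sum over which currently-grounded one goes next):
  1 to go: {5} 1  {6} 1
  2 to go: {4,5} 1  {5,6} 2
  3 to go: {3,4,5} 1  {4,5,6} 3
  4 to go: {2,3,4,5} 1  {3,4,5,6} 4
  5 to go: {0,2,3,4,5} 1  {1,2,3,4,5} 1  {2,3,4,5,6} 5
  if 0:s drops first: 6 orders
  if 1:p drops first: 6 orders
  if 6:t drops first: 2 orders
heap linearizations: 14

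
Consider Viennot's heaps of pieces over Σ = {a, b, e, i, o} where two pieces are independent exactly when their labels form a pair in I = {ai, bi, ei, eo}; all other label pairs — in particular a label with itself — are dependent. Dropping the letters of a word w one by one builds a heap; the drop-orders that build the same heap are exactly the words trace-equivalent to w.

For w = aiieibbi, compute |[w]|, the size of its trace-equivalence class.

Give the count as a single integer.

70

0(a) covers ∅
1(i) covers ∅
2(i) covers 1:i
3(e) covers 0:a
4(i) covers 2:i
5(b) covers 3:e
6(b) covers 5:b
7(i) covers 4:i
floor of heap: 0:a, 1:i
completions by unplaced set U, small U first (add the entries for U minus each lowest piece of U):
  |U|=1: {6}:1  {7}:1
  |U|=2: {4,7}:1  {5,6}:1  {6,7}:2
  |U|=3: {2,4,7}:1  {3,5,6}:1  {4,6,7}:3  {5,6,7}:3
  |U|=4: {0,3,5,6}:1  {1,2,4,7}:1  {2,4,6,7}:4  {3,5,6,7}:4  {4,5,6,7}:6
  |U|=5: {0,3,5,6,7}:5  {1,2,4,6,7}:5  {2,4,5,6,7}:10  {3,4,5,6,7}:10
  |U|=6: {0,3,4,5,6,7}:15  {1,2,4,5,6,7}:15  {2,3,4,5,6,7}:20
  start at 0(a): 35
  start at 1(i): 35
sum over floor = 70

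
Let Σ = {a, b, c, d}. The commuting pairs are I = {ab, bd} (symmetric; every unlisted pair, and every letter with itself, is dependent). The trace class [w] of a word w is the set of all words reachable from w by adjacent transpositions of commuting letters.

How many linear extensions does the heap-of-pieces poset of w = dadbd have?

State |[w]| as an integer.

5

drop 0:d onto floor
drop 1:a onto {0:d}
drop 2:d onto {1:a}
drop 3:b onto floor
drop 4:d onto {2:d}
ground layer = {0:d, 3:b}
drop-orders for the pieces not yet dropped (sum over which currently-grounded one goes next):
  1 to go: {3} 1  {4} 1
  2 to go: {2,4} 1  {3,4} 2
  3 to go: {1,2,4} 1  {2,3,4} 3
  if 0:d drops first: 4 orders
  if 3:b drops first: 1 orders
heap linearizations: 5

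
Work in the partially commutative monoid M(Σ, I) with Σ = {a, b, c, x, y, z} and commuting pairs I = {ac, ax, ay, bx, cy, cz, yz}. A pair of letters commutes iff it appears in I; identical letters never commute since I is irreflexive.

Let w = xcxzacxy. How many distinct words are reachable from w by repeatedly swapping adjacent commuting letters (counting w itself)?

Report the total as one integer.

7

0(x) covers ∅
1(c) covers 0:x
2(x) covers 1:c
3(z) covers 2:x
4(a) covers 3:z
5(c) covers 2:x
6(x) covers 3:z, 5:c
7(y) covers 6:x
floor of heap: 0:x
completions by unplaced set U, small U first (add the entries for U minus each lowest piece of U):
  |U|=1: {4}:1  {7}:1
  |U|=2: {4,7}:2  {6,7}:1
  |U|=3: {4,6,7}:3  {5,6,7}:1
  |U|=4: {3,4,6,7}:3  {4,5,6,7}:4
  |U|=5: {3,4,5,6,7}:7
  |U|=6: {2,3,4,5,6,7}:7
  start at 0(x): 7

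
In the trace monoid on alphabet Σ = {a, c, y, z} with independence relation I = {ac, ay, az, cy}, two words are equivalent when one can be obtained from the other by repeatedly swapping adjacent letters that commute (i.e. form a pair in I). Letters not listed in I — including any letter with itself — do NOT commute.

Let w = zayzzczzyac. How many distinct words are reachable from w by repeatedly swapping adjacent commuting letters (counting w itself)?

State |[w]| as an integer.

piece 0:z — minimal
piece 1:a — minimal
piece 2:y rests on {0:z}
piece 3:z rests on {2:y}
piece 4:z rests on {3:z}
piece 5:c rests on {4:z}
piece 6:z rests on {5:c}
piece 7:z rests on {6:z}
piece 8:y rests on {7:z}
piece 9:a rests on {1:a}
piece 10:c rests on {7:z}
minimal pieces: {0:z, 1:a}
ways to finish when only these pieces remain (= sum over removing one remaining piece with nothing left below it):
  1 left: {8}→1  {9}→1  {10}→1
  2 left: {1,9}→1  {8,9}→2  {8,10}→2  {9,10}→2
  3 left: {1,8,9}→3  {1,9,10}→3  {7,8,10}→2  {8,9,10}→6
  4 left: {1,8,9,10}→12  {6,7,8,10}→2  {7,8,9,10}→8
  5 left: {1,7,8,9,10}→20  {5,6,7,8,10}→2  {6,7,8,9,10}→10
  6 left: {1,6,7,8,9,10}→30  {4,5,6,7,8,10}→2  {5,6,7,8,9,10}→12
  7 left: {1,5,6,7,8,9,10}→42  {3,4,5,6,7,8,10}→2  {4,5,6,7,8,9,10}→14
  8 left: {1,4,5,6,7,8,9,10}→56  {2,3,4,5,6,7,8,10}→2  {3,4,5,6,7,8,9,10}→16
  9 left: {0,2,3,4,5,6,7,8,10}→2  {1,3,4,5,6,7,8,9,10}→72  {2,3,4,5,6,7,8,9,10}→18
  placing 0:z first → 90 extensions
  placing 1:a first → 20 extensions
total linear extensions = 110

110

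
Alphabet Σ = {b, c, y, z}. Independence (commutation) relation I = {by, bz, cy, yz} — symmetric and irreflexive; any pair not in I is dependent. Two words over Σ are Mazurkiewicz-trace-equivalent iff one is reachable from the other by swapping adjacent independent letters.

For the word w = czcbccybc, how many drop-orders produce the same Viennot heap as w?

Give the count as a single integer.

piece 0:c — minimal
piece 1:z rests on {0:c}
piece 2:c rests on {1:z}
piece 3:b rests on {2:c}
piece 4:c rests on {3:b}
piece 5:c rests on {4:c}
piece 6:y — minimal
piece 7:b rests on {5:c}
piece 8:c rests on {7:b}
minimal pieces: {0:c, 6:y}
ways to finish when only these pieces remain (= sum over removing one remaining piece with nothing left below it):
  1 left: {6}→1  {8}→1
  2 left: {6,8}→2  {7,8}→1
  3 left: {5,7,8}→1  {6,7,8}→3
  4 left: {4,5,7,8}→1  {5,6,7,8}→4
  5 left: {3,4,5,7,8}→1  {4,5,6,7,8}→5
  6 left: {2,3,4,5,7,8}→1  {3,4,5,6,7,8}→6
  7 left: {1,2,3,4,5,7,8}→1  {2,3,4,5,6,7,8}→7
  placing 0:c first → 8 extensions
  placing 6:y first → 1 extensions
total linear extensions = 9

9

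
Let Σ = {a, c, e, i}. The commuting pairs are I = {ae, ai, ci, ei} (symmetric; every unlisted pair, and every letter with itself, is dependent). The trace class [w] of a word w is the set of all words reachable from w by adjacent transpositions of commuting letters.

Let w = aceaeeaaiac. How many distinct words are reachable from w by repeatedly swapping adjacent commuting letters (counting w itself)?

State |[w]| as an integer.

drop 0:a onto floor
drop 1:c onto {0:a}
drop 2:e onto {1:c}
drop 3:a onto {1:c}
drop 4:e onto {2:e}
drop 5:e onto {4:e}
drop 6:a onto {3:a}
drop 7:a onto {6:a}
drop 8:i onto floor
drop 9:a onto {7:a}
drop 10:c onto {5:e, 9:a}
ground layer = {0:a, 8:i}
drop-orders for the pieces not yet dropped (sum over which currently-grounded one goes next):
  1 to go: {8} 1  {10} 1
  2 to go: {5,10} 1  {8,10} 2  {9,10} 1
  3 to go: {4,5,10} 1  {5,8,10} 3  {5,9,10} 2  {7,9,10} 1  {8,9,10} 3
  4 to go: {2,4,5,10} 1  {4,5,8,10} 4  {4,5,9,10} 3  {5,7,9,10} 3  {5,8,9,10} 8  {6,7,9,10} 1  {7,8,9,10} 4
  5 to go: {2,4,5,8,10} 5  {2,4,5,9,10} 4  {3,6,7,9,10} 1  {4,5,7,9,10} 6  {4,5,8,9,10} 15  {5,6,7,9,10} 4  {5,7,8,9,10} 15  {6,7,8,9,10} 5
  6 to go: {2,4,5,7,9,10} 10  {2,4,5,8,9,10} 24  {3,5,6,7,9,10} 5  {3,6,7,8,9,10} 6  {4,5,6,7,9,10} 10  {4,5,7,8,9,10} 36  {5,6,7,8,9,10} 24
  7 to go: {2,4,5,6,7,9,10} 20  {2,4,5,7,8,9,10} 70  {3,4,5,6,7,9,10} 15  {3,5,6,7,8,9,10} 35  {4,5,6,7,8,9,10} 70
  8 to go: {2,3,4,5,6,7,9,10} 35  {2,4,5,6,7,8,9,10} 160  {3,4,5,6,7,8,9,10} 120
  9 to go: {1,2,3,4,5,6,7,9,10} 35  {2,3,4,5,6,7,8,9,10} 315
  if 0:a drops first: 350 orders
  if 8:i drops first: 35 orders
heap linearizations: 385

385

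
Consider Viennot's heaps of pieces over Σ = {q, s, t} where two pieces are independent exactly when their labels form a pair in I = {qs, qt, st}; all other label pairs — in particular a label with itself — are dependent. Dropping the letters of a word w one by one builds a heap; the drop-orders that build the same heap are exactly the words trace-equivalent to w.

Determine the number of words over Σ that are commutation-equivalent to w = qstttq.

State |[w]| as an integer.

0(q) covers ∅
1(s) covers ∅
2(t) covers ∅
3(t) covers 2:t
4(t) covers 3:t
5(q) covers 0:q
floor of heap: 0:q, 1:s, 2:t
completions by unplaced set U, small U first (add the entries for U minus each lowest piece of U):
  |U|=1: {1}:1  {4}:1  {5}:1
  |U|=2: {0,5}:1  {1,4}:2  {1,5}:2  {3,4}:1  {4,5}:2
  |U|=3: {0,1,5}:3  {0,4,5}:3  {1,3,4}:3  {1,4,5}:6  {2,3,4}:1  {3,4,5}:3
  |U|=4: {0,1,4,5}:12  {0,3,4,5}:6  {1,2,3,4}:4  {1,3,4,5}:12  {2,3,4,5}:4
  start at 0(q): 20
  start at 1(s): 10
  start at 2(t): 30
sum over floor = 60

60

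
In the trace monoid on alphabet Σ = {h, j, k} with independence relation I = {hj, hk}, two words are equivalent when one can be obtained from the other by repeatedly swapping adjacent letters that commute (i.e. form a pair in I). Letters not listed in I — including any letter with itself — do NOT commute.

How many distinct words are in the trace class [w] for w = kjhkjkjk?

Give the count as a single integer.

#0=k has no predecessor
#1=j depends on [0:k]
#2=h has no predecessor
#3=k depends on [1:j]
#4=j depends on [3:k]
#5=k depends on [4:j]
#6=j depends on [5:k]
#7=k depends on [6:j]
sources: [0:k, 2:h]
N(rest) = Σ N(rest − s) over sources s of rest; N(one piece) = 1:
  size 1 → [2]=1  [7]=1
  size 2 → [2,7]=2  [6,7]=1
  size 3 → [2,6,7]=3  [5,6,7]=1
  size 4 → [2,5,6,7]=4  [4,5,6,7]=1
  size 5 → [2,4,5,6,7]=5  [3,4,5,6,7]=1
  size 6 → [1,3,4,5,6,7]=1  [2,3,4,5,6,7]=6
  first=0(k) contributes 7
  first=2(h) contributes 1
|[w]| = 8

8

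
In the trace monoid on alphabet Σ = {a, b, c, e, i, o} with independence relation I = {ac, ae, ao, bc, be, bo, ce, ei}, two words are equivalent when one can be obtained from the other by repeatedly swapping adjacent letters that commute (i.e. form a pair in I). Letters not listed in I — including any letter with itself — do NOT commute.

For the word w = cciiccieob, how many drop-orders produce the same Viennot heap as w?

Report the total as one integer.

drop 0:c onto floor
drop 1:c onto {0:c}
drop 2:i onto {1:c}
drop 3:i onto {2:i}
drop 4:c onto {3:i}
drop 5:c onto {4:c}
drop 6:i onto {5:c}
drop 7:e onto floor
drop 8:o onto {6:i, 7:e}
drop 9:b onto {6:i}
ground layer = {0:c, 7:e}
drop-orders for the pieces not yet dropped (sum over which currently-grounded one goes next):
  1 to go: {8} 1  {9} 1
  2 to go: {7,8} 1  {8,9} 2
  3 to go: {6,8,9} 2  {7,8,9} 3
  4 to go: {5,6,8,9} 2  {6,7,8,9} 5
  5 to go: {4,5,6,8,9} 2  {5,6,7,8,9} 7
  6 to go: {3,4,5,6,8,9} 2  {4,5,6,7,8,9} 9
  7 to go: {2,3,4,5,6,8,9} 2  {3,4,5,6,7,8,9} 11
  8 to go: {1,2,3,4,5,6,8,9} 2  {2,3,4,5,6,7,8,9} 13
  if 0:c drops first: 15 orders
  if 7:e drops first: 2 orders
heap linearizations: 17

17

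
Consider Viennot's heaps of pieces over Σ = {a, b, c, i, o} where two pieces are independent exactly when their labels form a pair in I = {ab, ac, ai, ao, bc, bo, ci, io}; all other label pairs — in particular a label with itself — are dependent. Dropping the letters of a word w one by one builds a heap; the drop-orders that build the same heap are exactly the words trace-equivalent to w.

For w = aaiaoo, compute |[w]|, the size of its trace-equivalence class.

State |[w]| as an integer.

60

0(a) covers ∅
1(a) covers 0:a
2(i) covers ∅
3(a) covers 1:a
4(o) covers ∅
5(o) covers 4:o
floor of heap: 0:a, 2:i, 4:o
completions by unplaced set U, small U first (add the entries for U minus each lowest piece of U):
  |U|=1: {2}:1  {3}:1  {5}:1
  |U|=2: {1,3}:1  {2,3}:2  {2,5}:2  {3,5}:2  {4,5}:1
  |U|=3: {0,1,3}:1  {1,2,3}:3  {1,3,5}:3  {2,3,5}:6  {2,4,5}:3  {3,4,5}:3
  |U|=4: {0,1,2,3}:4  {0,1,3,5}:4  {1,2,3,5}:12  {1,3,4,5}:6  {2,3,4,5}:12
  start at 0(a): 30
  start at 2(i): 10
  start at 4(o): 20
sum over floor = 60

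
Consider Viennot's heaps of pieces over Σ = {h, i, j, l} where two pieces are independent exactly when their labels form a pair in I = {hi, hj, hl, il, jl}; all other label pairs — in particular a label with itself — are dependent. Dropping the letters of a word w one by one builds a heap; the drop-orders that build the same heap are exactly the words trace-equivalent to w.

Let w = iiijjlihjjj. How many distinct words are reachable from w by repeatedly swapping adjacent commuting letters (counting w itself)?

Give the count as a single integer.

drop 0:i onto floor
drop 1:i onto {0:i}
drop 2:i onto {1:i}
drop 3:j onto {2:i}
drop 4:j onto {3:j}
drop 5:l onto floor
drop 6:i onto {4:j}
drop 7:h onto floor
drop 8:j onto {6:i}
drop 9:j onto {8:j}
drop 10:j onto {9:j}
ground layer = {0:i, 5:l, 7:h}
drop-orders for the pieces not yet dropped (sum over which currently-grounded one goes next):
  1 to go: {5} 1  {7} 1  {10} 1
  2 to go: {5,7} 2  {5,10} 2  {7,10} 2  {9,10} 1
  3 to go: {5,7,10} 6  {5,9,10} 3  {7,9,10} 3  {8,9,10} 1
  4 to go: {5,7,9,10} 12  {5,8,9,10} 4  {6,8,9,10} 1  {7,8,9,10} 4
  5 to go: {4,6,8,9,10} 1  {5,6,8,9,10} 5  {5,7,8,9,10} 20  {6,7,8,9,10} 5
  6 to go: {3,4,6,8,9,10} 1  {4,5,6,8,9,10} 6  {4,6,7,8,9,10} 6  {5,6,7,8,9,10} 30
  7 to go: {2,3,4,6,8,9,10} 1  {3,4,5,6,8,9,10} 7  {3,4,6,7,8,9,10} 7  {4,5,6,7,8,9,10} 42
  8 to go: {1,2,3,4,6,8,9,10} 1  {2,3,4,5,6,8,9,10} 8  {2,3,4,6,7,8,9,10} 8  {3,4,5,6,7,8,9,10} 56
  9 to go: {0,1,2,3,4,6,8,9,10} 1  {1,2,3,4,5,6,8,9,10} 9  {1,2,3,4,6,7,8,9,10} 9  {2,3,4,5,6,7,8,9,10} 72
  if 0:i drops first: 90 orders
  if 5:l drops first: 10 orders
  if 7:h drops first: 10 orders
heap linearizations: 110

110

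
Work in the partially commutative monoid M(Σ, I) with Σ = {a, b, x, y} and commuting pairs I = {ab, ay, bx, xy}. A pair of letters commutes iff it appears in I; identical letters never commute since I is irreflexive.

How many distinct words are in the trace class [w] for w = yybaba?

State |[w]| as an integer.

piece 0:y — minimal
piece 1:y rests on {0:y}
piece 2:b rests on {1:y}
piece 3:a — minimal
piece 4:b rests on {2:b}
piece 5:a rests on {3:a}
minimal pieces: {0:y, 3:a}
ways to finish when only these pieces remain (= sum over removing one remaining piece with nothing left below it):
  1 left: {4}→1  {5}→1
  2 left: {2,4}→1  {3,5}→1  {4,5}→2
  3 left: {1,2,4}→1  {2,4,5}→3  {3,4,5}→3
  4 left: {0,1,2,4}→1  {1,2,4,5}→4  {2,3,4,5}→6
  placing 0:y first → 10 extensions
  placing 3:a first → 5 extensions
total linear extensions = 15

15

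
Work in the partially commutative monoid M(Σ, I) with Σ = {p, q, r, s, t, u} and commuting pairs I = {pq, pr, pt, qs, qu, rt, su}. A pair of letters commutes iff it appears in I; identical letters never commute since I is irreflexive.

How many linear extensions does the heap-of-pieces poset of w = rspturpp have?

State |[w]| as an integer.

6

0(r) covers ∅
1(s) covers 0:r
2(p) covers 1:s
3(t) covers 1:s
4(u) covers 2:p, 3:t
5(r) covers 4:u
6(p) covers 4:u
7(p) covers 6:p
floor of heap: 0:r
completions by unplaced set U, small U first (add the entries for U minus each lowest piece of U):
  |U|=1: {5}:1  {7}:1
  |U|=2: {5,7}:2  {6,7}:1
  |U|=3: {5,6,7}:3
  |U|=4: {4,5,6,7}:3
  |U|=5: {2,4,5,6,7}:3  {3,4,5,6,7}:3
  |U|=6: {2,3,4,5,6,7}:6
  start at 0(r): 6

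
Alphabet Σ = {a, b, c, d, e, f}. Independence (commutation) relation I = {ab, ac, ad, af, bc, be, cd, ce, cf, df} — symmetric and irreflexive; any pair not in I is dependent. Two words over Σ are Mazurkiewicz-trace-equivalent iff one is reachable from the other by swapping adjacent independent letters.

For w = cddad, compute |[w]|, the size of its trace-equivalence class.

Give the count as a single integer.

#0=c has no predecessor
#1=d has no predecessor
#2=d depends on [1:d]
#3=a has no predecessor
#4=d depends on [2:d]
sources: [0:c, 1:d, 3:a]
N(rest) = Σ N(rest − s) over sources s of rest; N(one piece) = 1:
  size 1 → [0]=1  [3]=1  [4]=1
  size 2 → [0,3]=2  [0,4]=2  [2,4]=1  [3,4]=2
  size 3 → [0,2,4]=3  [0,3,4]=6  [1,2,4]=1  [2,3,4]=3
  first=0(c) contributes 4
  first=1(d) contributes 12
  first=3(a) contributes 4
|[w]| = 20

20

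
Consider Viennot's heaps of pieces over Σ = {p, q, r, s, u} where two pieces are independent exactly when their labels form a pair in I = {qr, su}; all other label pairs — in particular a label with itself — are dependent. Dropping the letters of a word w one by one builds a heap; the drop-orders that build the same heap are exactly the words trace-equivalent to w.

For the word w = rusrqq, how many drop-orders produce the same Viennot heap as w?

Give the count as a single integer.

6

0(r) covers ∅
1(u) covers 0:r
2(s) covers 0:r
3(r) covers 1:u, 2:s
4(q) covers 1:u, 2:s
5(q) covers 4:q
floor of heap: 0:r
completions by unplaced set U, small U first (add the entries for U minus each lowest piece of U):
  |U|=1: {3}:1  {5}:1
  |U|=2: {3,5}:2  {4,5}:1
  |U|=3: {3,4,5}:3
  |U|=4: {1,3,4,5}:3  {2,3,4,5}:3
  start at 0(r): 6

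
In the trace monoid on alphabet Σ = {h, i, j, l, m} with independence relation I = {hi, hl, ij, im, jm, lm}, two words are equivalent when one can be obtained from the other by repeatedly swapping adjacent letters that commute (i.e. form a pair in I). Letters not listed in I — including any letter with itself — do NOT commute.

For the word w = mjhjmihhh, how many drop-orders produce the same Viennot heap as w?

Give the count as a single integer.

0(m) covers ∅
1(j) covers ∅
2(h) covers 0:m, 1:j
3(j) covers 2:h
4(m) covers 2:h
5(i) covers ∅
6(h) covers 3:j, 4:m
7(h) covers 6:h
8(h) covers 7:h
floor of heap: 0:m, 1:j, 5:i
completions by unplaced set U, small U first (add the entries for U minus each lowest piece of U):
  |U|=1: {5}:1  {8}:1
  |U|=2: {5,8}:2  {7,8}:1
  |U|=3: {5,7,8}:3  {6,7,8}:1
  |U|=4: {3,6,7,8}:1  {4,6,7,8}:1  {5,6,7,8}:4
  |U|=5: {3,4,6,7,8}:2  {3,5,6,7,8}:5  {4,5,6,7,8}:5
  |U|=6: {2,3,4,6,7,8}:2  {3,4,5,6,7,8}:12
  |U|=7: {0,2,3,4,6,7,8}:2  {1,2,3,4,6,7,8}:2  {2,3,4,5,6,7,8}:14
  start at 0(m): 16
  start at 1(j): 16
  start at 5(i): 4
sum over floor = 36

36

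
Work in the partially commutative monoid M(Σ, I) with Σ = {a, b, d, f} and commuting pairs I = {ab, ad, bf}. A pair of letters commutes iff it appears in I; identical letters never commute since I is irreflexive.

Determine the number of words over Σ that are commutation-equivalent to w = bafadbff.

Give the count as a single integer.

piece 0:b — minimal
piece 1:a — minimal
piece 2:f rests on {1:a}
piece 3:a rests on {2:f}
piece 4:d rests on {0:b, 2:f}
piece 5:b rests on {4:d}
piece 6:f rests on {3:a, 4:d}
piece 7:f rests on {6:f}
minimal pieces: {0:b, 1:a}
ways to finish when only these pieces remain (= sum over removing one remaining piece with nothing left below it):
  1 left: {5}→1  {7}→1
  2 left: {5,7}→2  {6,7}→1
  3 left: {3,6,7}→1  {5,6,7}→3
  4 left: {3,5,6,7}→4  {4,5,6,7}→3
  5 left: {0,4,5,6,7}→3  {3,4,5,6,7}→7
  6 left: {0,3,4,5,6,7}→10  {2,3,4,5,6,7}→7
  placing 0:b first → 7 extensions
  placing 1:a first → 17 extensions
total linear extensions = 24

24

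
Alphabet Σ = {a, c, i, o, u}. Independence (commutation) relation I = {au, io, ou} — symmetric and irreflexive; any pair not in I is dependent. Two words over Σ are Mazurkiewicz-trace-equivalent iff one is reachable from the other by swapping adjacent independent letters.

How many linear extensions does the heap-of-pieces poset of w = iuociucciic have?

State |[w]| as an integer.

piece 0:i — minimal
piece 1:u rests on {0:i}
piece 2:o — minimal
piece 3:c rests on {1:u, 2:o}
piece 4:i rests on {3:c}
piece 5:u rests on {4:i}
piece 6:c rests on {5:u}
piece 7:c rests on {6:c}
piece 8:i rests on {7:c}
piece 9:i rests on {8:i}
piece 10:c rests on {9:i}
minimal pieces: {0:i, 2:o}
ways to finish when only these pieces remain (= sum over removing one remaining piece with nothing left below it):
  1 left: {10}→1
  2 left: {9,10}→1
  3 left: {8,9,10}→1
  4 left: {7,8,9,10}→1
  5 left: {6,7,8,9,10}→1
  6 left: {5,6,7,8,9,10}→1
  7 left: {4,5,6,7,8,9,10}→1
  8 left: {3,4,5,6,7,8,9,10}→1
  9 left: {1,3,4,5,6,7,8,9,10}→1  {2,3,4,5,6,7,8,9,10}→1
  placing 0:i first → 2 extensions
  placing 2:o first → 1 extensions
total linear extensions = 3

3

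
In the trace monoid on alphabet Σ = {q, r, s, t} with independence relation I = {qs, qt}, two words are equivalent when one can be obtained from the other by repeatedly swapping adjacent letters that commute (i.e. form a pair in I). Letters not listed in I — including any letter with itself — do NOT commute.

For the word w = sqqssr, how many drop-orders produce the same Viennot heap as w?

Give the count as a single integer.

drop 0:s onto floor
drop 1:q onto floor
drop 2:q onto {1:q}
drop 3:s onto {0:s}
drop 4:s onto {3:s}
drop 5:r onto {2:q, 4:s}
ground layer = {0:s, 1:q}
drop-orders for the pieces not yet dropped (sum over which currently-grounded one goes next):
  1 to go: {5} 1
  2 to go: {2,5} 1  {4,5} 1
  3 to go: {1,2,5} 1  {2,4,5} 2  {3,4,5} 1
  4 to go: {0,3,4,5} 1  {1,2,4,5} 3  {2,3,4,5} 3
  if 0:s drops first: 6 orders
  if 1:q drops first: 4 orders
heap linearizations: 10

10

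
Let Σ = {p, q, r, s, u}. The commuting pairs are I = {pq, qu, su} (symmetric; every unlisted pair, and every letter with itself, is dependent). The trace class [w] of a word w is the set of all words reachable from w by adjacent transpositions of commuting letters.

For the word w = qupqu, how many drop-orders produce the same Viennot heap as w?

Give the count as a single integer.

10

#0=q has no predecessor
#1=u has no predecessor
#2=p depends on [1:u]
#3=q depends on [0:q]
#4=u depends on [2:p]
sources: [0:q, 1:u]
N(rest) = Σ N(rest − s) over sources s of rest; N(one piece) = 1:
  size 1 → [3]=1  [4]=1
  size 2 → [0,3]=1  [2,4]=1  [3,4]=2
  size 3 → [0,3,4]=3  [1,2,4]=1  [2,3,4]=3
  first=0(q) contributes 4
  first=1(u) contributes 6
|[w]| = 10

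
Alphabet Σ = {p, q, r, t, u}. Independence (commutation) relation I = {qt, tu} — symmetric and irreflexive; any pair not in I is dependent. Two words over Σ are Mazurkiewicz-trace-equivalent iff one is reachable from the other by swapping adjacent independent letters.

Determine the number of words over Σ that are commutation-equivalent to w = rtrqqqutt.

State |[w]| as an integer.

piece 0:r — minimal
piece 1:t rests on {0:r}
piece 2:r rests on {1:t}
piece 3:q rests on {2:r}
piece 4:q rests on {3:q}
piece 5:q rests on {4:q}
piece 6:u rests on {5:q}
piece 7:t rests on {2:r}
piece 8:t rests on {7:t}
minimal pieces: {0:r}
ways to finish when only these pieces remain (= sum over removing one remaining piece with nothing left below it):
  1 left: {6}→1  {8}→1
  2 left: {5,6}→1  {6,8}→2  {7,8}→1
  3 left: {4,5,6}→1  {5,6,8}→3  {6,7,8}→3
  4 left: {3,4,5,6}→1  {4,5,6,8}→4  {5,6,7,8}→6
  5 left: {3,4,5,6,8}→5  {4,5,6,7,8}→10
  6 left: {3,4,5,6,7,8}→15
  7 left: {2,3,4,5,6,7,8}→15
  placing 0:r first → 15 extensions

15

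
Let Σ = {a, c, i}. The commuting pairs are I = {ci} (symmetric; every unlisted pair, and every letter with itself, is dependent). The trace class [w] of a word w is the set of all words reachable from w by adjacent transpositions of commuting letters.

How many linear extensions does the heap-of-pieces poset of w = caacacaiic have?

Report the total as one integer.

3

piece 0:c — minimal
piece 1:a rests on {0:c}
piece 2:a rests on {1:a}
piece 3:c rests on {2:a}
piece 4:a rests on {3:c}
piece 5:c rests on {4:a}
piece 6:a rests on {5:c}
piece 7:i rests on {6:a}
piece 8:i rests on {7:i}
piece 9:c rests on {6:a}
minimal pieces: {0:c}
ways to finish when only these pieces remain (= sum over removing one remaining piece with nothing left below it):
  1 left: {8}→1  {9}→1
  2 left: {7,8}→1  {8,9}→2
  3 left: {7,8,9}→3
  4 left: {6,7,8,9}→3
  5 left: {5,6,7,8,9}→3
  6 left: {4,5,6,7,8,9}→3
  7 left: {3,4,5,6,7,8,9}→3
  8 left: {2,3,4,5,6,7,8,9}→3
  placing 0:c first → 3 extensions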